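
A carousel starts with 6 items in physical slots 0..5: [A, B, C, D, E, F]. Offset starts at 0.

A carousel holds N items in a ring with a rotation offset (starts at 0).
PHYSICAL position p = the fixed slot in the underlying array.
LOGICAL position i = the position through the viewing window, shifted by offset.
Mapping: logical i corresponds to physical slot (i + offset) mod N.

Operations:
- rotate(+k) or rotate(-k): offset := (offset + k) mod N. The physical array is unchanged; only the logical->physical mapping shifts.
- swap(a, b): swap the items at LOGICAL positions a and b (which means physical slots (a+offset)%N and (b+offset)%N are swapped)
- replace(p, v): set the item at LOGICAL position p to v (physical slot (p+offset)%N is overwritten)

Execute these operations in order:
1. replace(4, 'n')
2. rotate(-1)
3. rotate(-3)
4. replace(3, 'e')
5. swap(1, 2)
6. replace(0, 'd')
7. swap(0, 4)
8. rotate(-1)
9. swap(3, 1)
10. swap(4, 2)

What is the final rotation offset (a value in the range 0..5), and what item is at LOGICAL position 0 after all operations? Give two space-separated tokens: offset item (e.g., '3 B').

After op 1 (replace(4, 'n')): offset=0, physical=[A,B,C,D,n,F], logical=[A,B,C,D,n,F]
After op 2 (rotate(-1)): offset=5, physical=[A,B,C,D,n,F], logical=[F,A,B,C,D,n]
After op 3 (rotate(-3)): offset=2, physical=[A,B,C,D,n,F], logical=[C,D,n,F,A,B]
After op 4 (replace(3, 'e')): offset=2, physical=[A,B,C,D,n,e], logical=[C,D,n,e,A,B]
After op 5 (swap(1, 2)): offset=2, physical=[A,B,C,n,D,e], logical=[C,n,D,e,A,B]
After op 6 (replace(0, 'd')): offset=2, physical=[A,B,d,n,D,e], logical=[d,n,D,e,A,B]
After op 7 (swap(0, 4)): offset=2, physical=[d,B,A,n,D,e], logical=[A,n,D,e,d,B]
After op 8 (rotate(-1)): offset=1, physical=[d,B,A,n,D,e], logical=[B,A,n,D,e,d]
After op 9 (swap(3, 1)): offset=1, physical=[d,B,D,n,A,e], logical=[B,D,n,A,e,d]
After op 10 (swap(4, 2)): offset=1, physical=[d,B,D,e,A,n], logical=[B,D,e,A,n,d]

Answer: 1 B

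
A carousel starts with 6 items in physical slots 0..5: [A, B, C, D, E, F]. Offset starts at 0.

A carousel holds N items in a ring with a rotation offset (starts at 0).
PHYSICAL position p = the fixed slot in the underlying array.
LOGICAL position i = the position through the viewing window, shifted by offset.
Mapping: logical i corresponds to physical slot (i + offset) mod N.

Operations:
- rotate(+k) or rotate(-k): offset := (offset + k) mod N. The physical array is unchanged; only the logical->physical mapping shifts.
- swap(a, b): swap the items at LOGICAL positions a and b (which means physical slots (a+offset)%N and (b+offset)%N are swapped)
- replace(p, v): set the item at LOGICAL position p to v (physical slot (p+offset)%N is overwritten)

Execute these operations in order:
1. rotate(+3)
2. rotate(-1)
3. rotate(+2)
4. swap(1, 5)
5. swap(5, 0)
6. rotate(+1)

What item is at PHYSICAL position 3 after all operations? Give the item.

Answer: E

Derivation:
After op 1 (rotate(+3)): offset=3, physical=[A,B,C,D,E,F], logical=[D,E,F,A,B,C]
After op 2 (rotate(-1)): offset=2, physical=[A,B,C,D,E,F], logical=[C,D,E,F,A,B]
After op 3 (rotate(+2)): offset=4, physical=[A,B,C,D,E,F], logical=[E,F,A,B,C,D]
After op 4 (swap(1, 5)): offset=4, physical=[A,B,C,F,E,D], logical=[E,D,A,B,C,F]
After op 5 (swap(5, 0)): offset=4, physical=[A,B,C,E,F,D], logical=[F,D,A,B,C,E]
After op 6 (rotate(+1)): offset=5, physical=[A,B,C,E,F,D], logical=[D,A,B,C,E,F]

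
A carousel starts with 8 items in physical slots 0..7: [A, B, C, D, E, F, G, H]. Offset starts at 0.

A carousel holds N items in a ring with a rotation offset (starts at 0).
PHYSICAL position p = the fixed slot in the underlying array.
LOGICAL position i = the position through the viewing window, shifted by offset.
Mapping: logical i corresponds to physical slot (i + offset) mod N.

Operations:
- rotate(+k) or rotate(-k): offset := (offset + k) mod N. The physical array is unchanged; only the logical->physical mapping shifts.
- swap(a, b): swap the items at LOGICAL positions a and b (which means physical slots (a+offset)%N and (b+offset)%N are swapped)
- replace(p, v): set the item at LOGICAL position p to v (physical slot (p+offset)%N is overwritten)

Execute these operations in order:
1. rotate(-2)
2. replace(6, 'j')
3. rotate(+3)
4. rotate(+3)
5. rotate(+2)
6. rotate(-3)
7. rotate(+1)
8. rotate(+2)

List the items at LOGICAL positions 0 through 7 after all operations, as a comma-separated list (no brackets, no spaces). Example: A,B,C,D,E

After op 1 (rotate(-2)): offset=6, physical=[A,B,C,D,E,F,G,H], logical=[G,H,A,B,C,D,E,F]
After op 2 (replace(6, 'j')): offset=6, physical=[A,B,C,D,j,F,G,H], logical=[G,H,A,B,C,D,j,F]
After op 3 (rotate(+3)): offset=1, physical=[A,B,C,D,j,F,G,H], logical=[B,C,D,j,F,G,H,A]
After op 4 (rotate(+3)): offset=4, physical=[A,B,C,D,j,F,G,H], logical=[j,F,G,H,A,B,C,D]
After op 5 (rotate(+2)): offset=6, physical=[A,B,C,D,j,F,G,H], logical=[G,H,A,B,C,D,j,F]
After op 6 (rotate(-3)): offset=3, physical=[A,B,C,D,j,F,G,H], logical=[D,j,F,G,H,A,B,C]
After op 7 (rotate(+1)): offset=4, physical=[A,B,C,D,j,F,G,H], logical=[j,F,G,H,A,B,C,D]
After op 8 (rotate(+2)): offset=6, physical=[A,B,C,D,j,F,G,H], logical=[G,H,A,B,C,D,j,F]

Answer: G,H,A,B,C,D,j,F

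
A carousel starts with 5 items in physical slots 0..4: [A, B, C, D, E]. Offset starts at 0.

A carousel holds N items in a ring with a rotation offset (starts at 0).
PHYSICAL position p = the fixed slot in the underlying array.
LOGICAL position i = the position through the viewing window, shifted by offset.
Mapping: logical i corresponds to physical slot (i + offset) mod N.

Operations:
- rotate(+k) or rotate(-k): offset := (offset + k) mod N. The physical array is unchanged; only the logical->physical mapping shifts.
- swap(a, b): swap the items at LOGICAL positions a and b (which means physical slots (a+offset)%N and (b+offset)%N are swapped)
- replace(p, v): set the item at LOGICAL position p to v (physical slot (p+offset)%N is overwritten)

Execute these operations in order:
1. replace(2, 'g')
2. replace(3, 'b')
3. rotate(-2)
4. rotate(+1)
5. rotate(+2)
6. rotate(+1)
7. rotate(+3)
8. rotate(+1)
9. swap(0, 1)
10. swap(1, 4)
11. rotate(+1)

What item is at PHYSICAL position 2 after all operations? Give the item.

Answer: A

Derivation:
After op 1 (replace(2, 'g')): offset=0, physical=[A,B,g,D,E], logical=[A,B,g,D,E]
After op 2 (replace(3, 'b')): offset=0, physical=[A,B,g,b,E], logical=[A,B,g,b,E]
After op 3 (rotate(-2)): offset=3, physical=[A,B,g,b,E], logical=[b,E,A,B,g]
After op 4 (rotate(+1)): offset=4, physical=[A,B,g,b,E], logical=[E,A,B,g,b]
After op 5 (rotate(+2)): offset=1, physical=[A,B,g,b,E], logical=[B,g,b,E,A]
After op 6 (rotate(+1)): offset=2, physical=[A,B,g,b,E], logical=[g,b,E,A,B]
After op 7 (rotate(+3)): offset=0, physical=[A,B,g,b,E], logical=[A,B,g,b,E]
After op 8 (rotate(+1)): offset=1, physical=[A,B,g,b,E], logical=[B,g,b,E,A]
After op 9 (swap(0, 1)): offset=1, physical=[A,g,B,b,E], logical=[g,B,b,E,A]
After op 10 (swap(1, 4)): offset=1, physical=[B,g,A,b,E], logical=[g,A,b,E,B]
After op 11 (rotate(+1)): offset=2, physical=[B,g,A,b,E], logical=[A,b,E,B,g]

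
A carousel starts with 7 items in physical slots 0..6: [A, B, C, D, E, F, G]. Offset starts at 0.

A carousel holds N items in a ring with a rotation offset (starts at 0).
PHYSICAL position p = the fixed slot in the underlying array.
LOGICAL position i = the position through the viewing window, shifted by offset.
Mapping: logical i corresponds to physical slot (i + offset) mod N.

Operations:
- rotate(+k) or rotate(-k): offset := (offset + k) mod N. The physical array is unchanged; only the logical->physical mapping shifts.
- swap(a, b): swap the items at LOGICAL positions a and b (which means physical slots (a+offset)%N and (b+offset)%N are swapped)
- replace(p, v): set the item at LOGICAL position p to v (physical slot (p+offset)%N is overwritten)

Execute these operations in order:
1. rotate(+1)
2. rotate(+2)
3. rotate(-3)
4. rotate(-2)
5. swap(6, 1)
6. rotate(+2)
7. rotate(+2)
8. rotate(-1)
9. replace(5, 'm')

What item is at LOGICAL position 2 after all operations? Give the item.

Answer: D

Derivation:
After op 1 (rotate(+1)): offset=1, physical=[A,B,C,D,E,F,G], logical=[B,C,D,E,F,G,A]
After op 2 (rotate(+2)): offset=3, physical=[A,B,C,D,E,F,G], logical=[D,E,F,G,A,B,C]
After op 3 (rotate(-3)): offset=0, physical=[A,B,C,D,E,F,G], logical=[A,B,C,D,E,F,G]
After op 4 (rotate(-2)): offset=5, physical=[A,B,C,D,E,F,G], logical=[F,G,A,B,C,D,E]
After op 5 (swap(6, 1)): offset=5, physical=[A,B,C,D,G,F,E], logical=[F,E,A,B,C,D,G]
After op 6 (rotate(+2)): offset=0, physical=[A,B,C,D,G,F,E], logical=[A,B,C,D,G,F,E]
After op 7 (rotate(+2)): offset=2, physical=[A,B,C,D,G,F,E], logical=[C,D,G,F,E,A,B]
After op 8 (rotate(-1)): offset=1, physical=[A,B,C,D,G,F,E], logical=[B,C,D,G,F,E,A]
After op 9 (replace(5, 'm')): offset=1, physical=[A,B,C,D,G,F,m], logical=[B,C,D,G,F,m,A]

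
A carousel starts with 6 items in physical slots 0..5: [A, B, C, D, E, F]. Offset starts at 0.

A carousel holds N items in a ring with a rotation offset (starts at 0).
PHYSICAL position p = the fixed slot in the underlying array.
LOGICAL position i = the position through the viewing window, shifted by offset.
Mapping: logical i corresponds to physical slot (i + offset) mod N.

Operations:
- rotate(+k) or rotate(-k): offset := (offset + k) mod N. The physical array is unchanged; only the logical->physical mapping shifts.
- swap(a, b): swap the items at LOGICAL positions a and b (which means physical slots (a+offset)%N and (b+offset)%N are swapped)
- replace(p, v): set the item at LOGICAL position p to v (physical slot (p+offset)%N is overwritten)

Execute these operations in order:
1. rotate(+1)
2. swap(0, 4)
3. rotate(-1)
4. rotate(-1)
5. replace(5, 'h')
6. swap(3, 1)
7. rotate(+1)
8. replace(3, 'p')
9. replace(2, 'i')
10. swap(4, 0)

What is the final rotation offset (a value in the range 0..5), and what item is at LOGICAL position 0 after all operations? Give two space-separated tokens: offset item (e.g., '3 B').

After op 1 (rotate(+1)): offset=1, physical=[A,B,C,D,E,F], logical=[B,C,D,E,F,A]
After op 2 (swap(0, 4)): offset=1, physical=[A,F,C,D,E,B], logical=[F,C,D,E,B,A]
After op 3 (rotate(-1)): offset=0, physical=[A,F,C,D,E,B], logical=[A,F,C,D,E,B]
After op 4 (rotate(-1)): offset=5, physical=[A,F,C,D,E,B], logical=[B,A,F,C,D,E]
After op 5 (replace(5, 'h')): offset=5, physical=[A,F,C,D,h,B], logical=[B,A,F,C,D,h]
After op 6 (swap(3, 1)): offset=5, physical=[C,F,A,D,h,B], logical=[B,C,F,A,D,h]
After op 7 (rotate(+1)): offset=0, physical=[C,F,A,D,h,B], logical=[C,F,A,D,h,B]
After op 8 (replace(3, 'p')): offset=0, physical=[C,F,A,p,h,B], logical=[C,F,A,p,h,B]
After op 9 (replace(2, 'i')): offset=0, physical=[C,F,i,p,h,B], logical=[C,F,i,p,h,B]
After op 10 (swap(4, 0)): offset=0, physical=[h,F,i,p,C,B], logical=[h,F,i,p,C,B]

Answer: 0 h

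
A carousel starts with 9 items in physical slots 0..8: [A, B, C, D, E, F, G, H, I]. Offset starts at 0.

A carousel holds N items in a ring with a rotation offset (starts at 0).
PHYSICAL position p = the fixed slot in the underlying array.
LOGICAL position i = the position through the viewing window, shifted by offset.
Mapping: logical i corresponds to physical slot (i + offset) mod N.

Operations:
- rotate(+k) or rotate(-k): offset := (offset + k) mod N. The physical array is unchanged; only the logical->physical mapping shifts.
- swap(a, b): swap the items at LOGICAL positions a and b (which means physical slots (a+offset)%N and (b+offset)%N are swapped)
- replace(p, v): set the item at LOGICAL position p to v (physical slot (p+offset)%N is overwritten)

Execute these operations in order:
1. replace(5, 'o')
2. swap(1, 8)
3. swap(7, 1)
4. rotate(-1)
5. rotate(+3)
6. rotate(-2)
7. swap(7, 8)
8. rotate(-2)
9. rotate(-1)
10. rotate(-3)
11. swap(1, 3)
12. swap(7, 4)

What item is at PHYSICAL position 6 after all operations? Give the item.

Answer: E

Derivation:
After op 1 (replace(5, 'o')): offset=0, physical=[A,B,C,D,E,o,G,H,I], logical=[A,B,C,D,E,o,G,H,I]
After op 2 (swap(1, 8)): offset=0, physical=[A,I,C,D,E,o,G,H,B], logical=[A,I,C,D,E,o,G,H,B]
After op 3 (swap(7, 1)): offset=0, physical=[A,H,C,D,E,o,G,I,B], logical=[A,H,C,D,E,o,G,I,B]
After op 4 (rotate(-1)): offset=8, physical=[A,H,C,D,E,o,G,I,B], logical=[B,A,H,C,D,E,o,G,I]
After op 5 (rotate(+3)): offset=2, physical=[A,H,C,D,E,o,G,I,B], logical=[C,D,E,o,G,I,B,A,H]
After op 6 (rotate(-2)): offset=0, physical=[A,H,C,D,E,o,G,I,B], logical=[A,H,C,D,E,o,G,I,B]
After op 7 (swap(7, 8)): offset=0, physical=[A,H,C,D,E,o,G,B,I], logical=[A,H,C,D,E,o,G,B,I]
After op 8 (rotate(-2)): offset=7, physical=[A,H,C,D,E,o,G,B,I], logical=[B,I,A,H,C,D,E,o,G]
After op 9 (rotate(-1)): offset=6, physical=[A,H,C,D,E,o,G,B,I], logical=[G,B,I,A,H,C,D,E,o]
After op 10 (rotate(-3)): offset=3, physical=[A,H,C,D,E,o,G,B,I], logical=[D,E,o,G,B,I,A,H,C]
After op 11 (swap(1, 3)): offset=3, physical=[A,H,C,D,G,o,E,B,I], logical=[D,G,o,E,B,I,A,H,C]
After op 12 (swap(7, 4)): offset=3, physical=[A,B,C,D,G,o,E,H,I], logical=[D,G,o,E,H,I,A,B,C]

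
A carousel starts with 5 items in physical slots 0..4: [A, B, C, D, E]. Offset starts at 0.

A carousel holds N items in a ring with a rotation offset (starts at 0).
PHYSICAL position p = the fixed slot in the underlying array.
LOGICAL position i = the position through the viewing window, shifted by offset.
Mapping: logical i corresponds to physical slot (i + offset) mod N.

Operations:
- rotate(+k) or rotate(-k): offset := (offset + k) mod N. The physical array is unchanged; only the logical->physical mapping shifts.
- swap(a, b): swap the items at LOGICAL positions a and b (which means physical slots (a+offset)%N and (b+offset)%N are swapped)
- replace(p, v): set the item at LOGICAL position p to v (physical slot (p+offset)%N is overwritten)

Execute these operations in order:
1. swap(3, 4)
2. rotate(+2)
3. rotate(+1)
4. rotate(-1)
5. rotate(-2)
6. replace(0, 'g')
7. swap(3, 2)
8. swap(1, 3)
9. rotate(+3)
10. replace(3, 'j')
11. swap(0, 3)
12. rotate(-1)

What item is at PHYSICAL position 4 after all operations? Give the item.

After op 1 (swap(3, 4)): offset=0, physical=[A,B,C,E,D], logical=[A,B,C,E,D]
After op 2 (rotate(+2)): offset=2, physical=[A,B,C,E,D], logical=[C,E,D,A,B]
After op 3 (rotate(+1)): offset=3, physical=[A,B,C,E,D], logical=[E,D,A,B,C]
After op 4 (rotate(-1)): offset=2, physical=[A,B,C,E,D], logical=[C,E,D,A,B]
After op 5 (rotate(-2)): offset=0, physical=[A,B,C,E,D], logical=[A,B,C,E,D]
After op 6 (replace(0, 'g')): offset=0, physical=[g,B,C,E,D], logical=[g,B,C,E,D]
After op 7 (swap(3, 2)): offset=0, physical=[g,B,E,C,D], logical=[g,B,E,C,D]
After op 8 (swap(1, 3)): offset=0, physical=[g,C,E,B,D], logical=[g,C,E,B,D]
After op 9 (rotate(+3)): offset=3, physical=[g,C,E,B,D], logical=[B,D,g,C,E]
After op 10 (replace(3, 'j')): offset=3, physical=[g,j,E,B,D], logical=[B,D,g,j,E]
After op 11 (swap(0, 3)): offset=3, physical=[g,B,E,j,D], logical=[j,D,g,B,E]
After op 12 (rotate(-1)): offset=2, physical=[g,B,E,j,D], logical=[E,j,D,g,B]

Answer: D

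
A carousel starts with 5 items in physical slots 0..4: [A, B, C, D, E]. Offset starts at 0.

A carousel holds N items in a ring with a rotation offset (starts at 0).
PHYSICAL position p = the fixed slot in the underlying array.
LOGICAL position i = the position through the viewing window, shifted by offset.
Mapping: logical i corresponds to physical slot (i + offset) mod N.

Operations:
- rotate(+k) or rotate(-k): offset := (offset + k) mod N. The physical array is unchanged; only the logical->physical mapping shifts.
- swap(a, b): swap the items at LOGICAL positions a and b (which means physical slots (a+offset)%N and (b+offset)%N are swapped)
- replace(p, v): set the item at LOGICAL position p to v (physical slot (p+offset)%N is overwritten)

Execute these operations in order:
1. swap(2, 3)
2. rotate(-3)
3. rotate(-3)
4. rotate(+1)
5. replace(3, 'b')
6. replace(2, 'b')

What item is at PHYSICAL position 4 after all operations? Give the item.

After op 1 (swap(2, 3)): offset=0, physical=[A,B,D,C,E], logical=[A,B,D,C,E]
After op 2 (rotate(-3)): offset=2, physical=[A,B,D,C,E], logical=[D,C,E,A,B]
After op 3 (rotate(-3)): offset=4, physical=[A,B,D,C,E], logical=[E,A,B,D,C]
After op 4 (rotate(+1)): offset=0, physical=[A,B,D,C,E], logical=[A,B,D,C,E]
After op 5 (replace(3, 'b')): offset=0, physical=[A,B,D,b,E], logical=[A,B,D,b,E]
After op 6 (replace(2, 'b')): offset=0, physical=[A,B,b,b,E], logical=[A,B,b,b,E]

Answer: E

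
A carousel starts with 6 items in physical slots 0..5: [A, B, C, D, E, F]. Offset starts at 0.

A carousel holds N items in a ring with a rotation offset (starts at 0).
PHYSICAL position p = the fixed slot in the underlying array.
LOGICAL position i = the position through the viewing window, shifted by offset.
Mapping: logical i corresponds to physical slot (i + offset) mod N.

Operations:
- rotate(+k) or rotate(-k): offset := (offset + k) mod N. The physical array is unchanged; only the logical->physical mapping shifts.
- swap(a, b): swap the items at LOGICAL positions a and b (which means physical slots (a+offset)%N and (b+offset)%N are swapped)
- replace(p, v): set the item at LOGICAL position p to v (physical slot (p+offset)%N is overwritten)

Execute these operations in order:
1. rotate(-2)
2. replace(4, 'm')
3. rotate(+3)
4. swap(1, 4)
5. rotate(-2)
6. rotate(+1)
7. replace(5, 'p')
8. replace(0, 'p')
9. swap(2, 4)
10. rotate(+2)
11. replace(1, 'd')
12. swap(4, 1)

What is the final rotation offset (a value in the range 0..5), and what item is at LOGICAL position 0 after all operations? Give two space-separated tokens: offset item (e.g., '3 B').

After op 1 (rotate(-2)): offset=4, physical=[A,B,C,D,E,F], logical=[E,F,A,B,C,D]
After op 2 (replace(4, 'm')): offset=4, physical=[A,B,m,D,E,F], logical=[E,F,A,B,m,D]
After op 3 (rotate(+3)): offset=1, physical=[A,B,m,D,E,F], logical=[B,m,D,E,F,A]
After op 4 (swap(1, 4)): offset=1, physical=[A,B,F,D,E,m], logical=[B,F,D,E,m,A]
After op 5 (rotate(-2)): offset=5, physical=[A,B,F,D,E,m], logical=[m,A,B,F,D,E]
After op 6 (rotate(+1)): offset=0, physical=[A,B,F,D,E,m], logical=[A,B,F,D,E,m]
After op 7 (replace(5, 'p')): offset=0, physical=[A,B,F,D,E,p], logical=[A,B,F,D,E,p]
After op 8 (replace(0, 'p')): offset=0, physical=[p,B,F,D,E,p], logical=[p,B,F,D,E,p]
After op 9 (swap(2, 4)): offset=0, physical=[p,B,E,D,F,p], logical=[p,B,E,D,F,p]
After op 10 (rotate(+2)): offset=2, physical=[p,B,E,D,F,p], logical=[E,D,F,p,p,B]
After op 11 (replace(1, 'd')): offset=2, physical=[p,B,E,d,F,p], logical=[E,d,F,p,p,B]
After op 12 (swap(4, 1)): offset=2, physical=[d,B,E,p,F,p], logical=[E,p,F,p,d,B]

Answer: 2 E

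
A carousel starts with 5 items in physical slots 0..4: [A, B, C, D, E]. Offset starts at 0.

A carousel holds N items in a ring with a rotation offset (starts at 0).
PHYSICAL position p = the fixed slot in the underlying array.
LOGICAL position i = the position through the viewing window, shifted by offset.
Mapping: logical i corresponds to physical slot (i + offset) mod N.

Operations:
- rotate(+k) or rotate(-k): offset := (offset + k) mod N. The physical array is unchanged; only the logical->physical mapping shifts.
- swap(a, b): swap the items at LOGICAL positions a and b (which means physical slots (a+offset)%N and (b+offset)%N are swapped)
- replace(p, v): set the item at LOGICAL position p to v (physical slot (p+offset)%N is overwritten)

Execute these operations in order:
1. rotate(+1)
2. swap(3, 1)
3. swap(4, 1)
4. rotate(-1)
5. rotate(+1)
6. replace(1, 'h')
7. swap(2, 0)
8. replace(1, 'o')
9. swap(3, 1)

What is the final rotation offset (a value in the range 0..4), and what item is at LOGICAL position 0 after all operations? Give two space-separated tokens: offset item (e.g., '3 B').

After op 1 (rotate(+1)): offset=1, physical=[A,B,C,D,E], logical=[B,C,D,E,A]
After op 2 (swap(3, 1)): offset=1, physical=[A,B,E,D,C], logical=[B,E,D,C,A]
After op 3 (swap(4, 1)): offset=1, physical=[E,B,A,D,C], logical=[B,A,D,C,E]
After op 4 (rotate(-1)): offset=0, physical=[E,B,A,D,C], logical=[E,B,A,D,C]
After op 5 (rotate(+1)): offset=1, physical=[E,B,A,D,C], logical=[B,A,D,C,E]
After op 6 (replace(1, 'h')): offset=1, physical=[E,B,h,D,C], logical=[B,h,D,C,E]
After op 7 (swap(2, 0)): offset=1, physical=[E,D,h,B,C], logical=[D,h,B,C,E]
After op 8 (replace(1, 'o')): offset=1, physical=[E,D,o,B,C], logical=[D,o,B,C,E]
After op 9 (swap(3, 1)): offset=1, physical=[E,D,C,B,o], logical=[D,C,B,o,E]

Answer: 1 D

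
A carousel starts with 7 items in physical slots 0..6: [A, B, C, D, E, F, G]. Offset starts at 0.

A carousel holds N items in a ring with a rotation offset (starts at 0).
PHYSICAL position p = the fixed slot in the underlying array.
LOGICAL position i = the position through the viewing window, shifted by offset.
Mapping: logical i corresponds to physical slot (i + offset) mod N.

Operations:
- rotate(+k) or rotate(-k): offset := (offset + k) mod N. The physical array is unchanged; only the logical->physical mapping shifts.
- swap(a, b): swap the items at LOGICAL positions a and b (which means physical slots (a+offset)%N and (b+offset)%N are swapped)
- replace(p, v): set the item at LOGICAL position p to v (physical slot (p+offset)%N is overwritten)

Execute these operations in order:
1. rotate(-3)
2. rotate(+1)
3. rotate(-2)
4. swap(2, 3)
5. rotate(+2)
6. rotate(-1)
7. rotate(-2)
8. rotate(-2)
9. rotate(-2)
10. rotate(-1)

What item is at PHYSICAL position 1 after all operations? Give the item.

After op 1 (rotate(-3)): offset=4, physical=[A,B,C,D,E,F,G], logical=[E,F,G,A,B,C,D]
After op 2 (rotate(+1)): offset=5, physical=[A,B,C,D,E,F,G], logical=[F,G,A,B,C,D,E]
After op 3 (rotate(-2)): offset=3, physical=[A,B,C,D,E,F,G], logical=[D,E,F,G,A,B,C]
After op 4 (swap(2, 3)): offset=3, physical=[A,B,C,D,E,G,F], logical=[D,E,G,F,A,B,C]
After op 5 (rotate(+2)): offset=5, physical=[A,B,C,D,E,G,F], logical=[G,F,A,B,C,D,E]
After op 6 (rotate(-1)): offset=4, physical=[A,B,C,D,E,G,F], logical=[E,G,F,A,B,C,D]
After op 7 (rotate(-2)): offset=2, physical=[A,B,C,D,E,G,F], logical=[C,D,E,G,F,A,B]
After op 8 (rotate(-2)): offset=0, physical=[A,B,C,D,E,G,F], logical=[A,B,C,D,E,G,F]
After op 9 (rotate(-2)): offset=5, physical=[A,B,C,D,E,G,F], logical=[G,F,A,B,C,D,E]
After op 10 (rotate(-1)): offset=4, physical=[A,B,C,D,E,G,F], logical=[E,G,F,A,B,C,D]

Answer: B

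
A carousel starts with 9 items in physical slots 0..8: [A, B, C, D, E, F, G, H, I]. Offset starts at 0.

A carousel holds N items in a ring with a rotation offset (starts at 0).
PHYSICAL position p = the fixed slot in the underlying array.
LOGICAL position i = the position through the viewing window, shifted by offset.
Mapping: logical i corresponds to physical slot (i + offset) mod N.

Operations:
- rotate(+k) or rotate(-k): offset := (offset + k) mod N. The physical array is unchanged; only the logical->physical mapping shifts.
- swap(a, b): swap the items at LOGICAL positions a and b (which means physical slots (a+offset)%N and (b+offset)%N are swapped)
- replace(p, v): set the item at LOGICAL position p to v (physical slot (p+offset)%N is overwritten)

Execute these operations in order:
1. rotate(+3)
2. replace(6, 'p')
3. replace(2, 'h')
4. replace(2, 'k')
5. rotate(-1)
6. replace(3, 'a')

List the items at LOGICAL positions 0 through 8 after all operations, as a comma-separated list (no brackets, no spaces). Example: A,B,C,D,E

Answer: C,D,E,a,G,H,I,p,B

Derivation:
After op 1 (rotate(+3)): offset=3, physical=[A,B,C,D,E,F,G,H,I], logical=[D,E,F,G,H,I,A,B,C]
After op 2 (replace(6, 'p')): offset=3, physical=[p,B,C,D,E,F,G,H,I], logical=[D,E,F,G,H,I,p,B,C]
After op 3 (replace(2, 'h')): offset=3, physical=[p,B,C,D,E,h,G,H,I], logical=[D,E,h,G,H,I,p,B,C]
After op 4 (replace(2, 'k')): offset=3, physical=[p,B,C,D,E,k,G,H,I], logical=[D,E,k,G,H,I,p,B,C]
After op 5 (rotate(-1)): offset=2, physical=[p,B,C,D,E,k,G,H,I], logical=[C,D,E,k,G,H,I,p,B]
After op 6 (replace(3, 'a')): offset=2, physical=[p,B,C,D,E,a,G,H,I], logical=[C,D,E,a,G,H,I,p,B]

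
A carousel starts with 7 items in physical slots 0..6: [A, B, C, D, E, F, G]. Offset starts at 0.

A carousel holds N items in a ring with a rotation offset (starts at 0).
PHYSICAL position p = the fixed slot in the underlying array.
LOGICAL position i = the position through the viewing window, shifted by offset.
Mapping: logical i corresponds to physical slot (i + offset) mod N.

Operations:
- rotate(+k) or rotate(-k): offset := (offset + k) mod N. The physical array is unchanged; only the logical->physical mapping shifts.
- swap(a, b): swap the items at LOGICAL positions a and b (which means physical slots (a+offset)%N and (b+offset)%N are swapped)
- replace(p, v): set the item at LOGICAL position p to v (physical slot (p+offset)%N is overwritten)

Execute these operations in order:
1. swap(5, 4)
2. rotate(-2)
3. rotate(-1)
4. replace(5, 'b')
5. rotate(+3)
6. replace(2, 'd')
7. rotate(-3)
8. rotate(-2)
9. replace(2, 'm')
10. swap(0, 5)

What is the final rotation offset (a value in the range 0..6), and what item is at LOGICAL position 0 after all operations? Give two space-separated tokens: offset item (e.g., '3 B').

Answer: 2 A

Derivation:
After op 1 (swap(5, 4)): offset=0, physical=[A,B,C,D,F,E,G], logical=[A,B,C,D,F,E,G]
After op 2 (rotate(-2)): offset=5, physical=[A,B,C,D,F,E,G], logical=[E,G,A,B,C,D,F]
After op 3 (rotate(-1)): offset=4, physical=[A,B,C,D,F,E,G], logical=[F,E,G,A,B,C,D]
After op 4 (replace(5, 'b')): offset=4, physical=[A,B,b,D,F,E,G], logical=[F,E,G,A,B,b,D]
After op 5 (rotate(+3)): offset=0, physical=[A,B,b,D,F,E,G], logical=[A,B,b,D,F,E,G]
After op 6 (replace(2, 'd')): offset=0, physical=[A,B,d,D,F,E,G], logical=[A,B,d,D,F,E,G]
After op 7 (rotate(-3)): offset=4, physical=[A,B,d,D,F,E,G], logical=[F,E,G,A,B,d,D]
After op 8 (rotate(-2)): offset=2, physical=[A,B,d,D,F,E,G], logical=[d,D,F,E,G,A,B]
After op 9 (replace(2, 'm')): offset=2, physical=[A,B,d,D,m,E,G], logical=[d,D,m,E,G,A,B]
After op 10 (swap(0, 5)): offset=2, physical=[d,B,A,D,m,E,G], logical=[A,D,m,E,G,d,B]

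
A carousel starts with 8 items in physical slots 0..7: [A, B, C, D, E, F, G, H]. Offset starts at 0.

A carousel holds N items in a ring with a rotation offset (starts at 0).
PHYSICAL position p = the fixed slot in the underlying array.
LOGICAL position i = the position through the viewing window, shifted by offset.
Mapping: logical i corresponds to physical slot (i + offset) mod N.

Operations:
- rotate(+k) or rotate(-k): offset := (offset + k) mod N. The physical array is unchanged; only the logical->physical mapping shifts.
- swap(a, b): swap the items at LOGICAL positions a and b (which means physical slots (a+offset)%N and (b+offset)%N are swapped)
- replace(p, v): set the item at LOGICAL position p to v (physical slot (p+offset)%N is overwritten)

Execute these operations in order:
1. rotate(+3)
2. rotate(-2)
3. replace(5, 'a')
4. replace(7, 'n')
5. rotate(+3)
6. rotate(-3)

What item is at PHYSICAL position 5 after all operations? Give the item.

Answer: F

Derivation:
After op 1 (rotate(+3)): offset=3, physical=[A,B,C,D,E,F,G,H], logical=[D,E,F,G,H,A,B,C]
After op 2 (rotate(-2)): offset=1, physical=[A,B,C,D,E,F,G,H], logical=[B,C,D,E,F,G,H,A]
After op 3 (replace(5, 'a')): offset=1, physical=[A,B,C,D,E,F,a,H], logical=[B,C,D,E,F,a,H,A]
After op 4 (replace(7, 'n')): offset=1, physical=[n,B,C,D,E,F,a,H], logical=[B,C,D,E,F,a,H,n]
After op 5 (rotate(+3)): offset=4, physical=[n,B,C,D,E,F,a,H], logical=[E,F,a,H,n,B,C,D]
After op 6 (rotate(-3)): offset=1, physical=[n,B,C,D,E,F,a,H], logical=[B,C,D,E,F,a,H,n]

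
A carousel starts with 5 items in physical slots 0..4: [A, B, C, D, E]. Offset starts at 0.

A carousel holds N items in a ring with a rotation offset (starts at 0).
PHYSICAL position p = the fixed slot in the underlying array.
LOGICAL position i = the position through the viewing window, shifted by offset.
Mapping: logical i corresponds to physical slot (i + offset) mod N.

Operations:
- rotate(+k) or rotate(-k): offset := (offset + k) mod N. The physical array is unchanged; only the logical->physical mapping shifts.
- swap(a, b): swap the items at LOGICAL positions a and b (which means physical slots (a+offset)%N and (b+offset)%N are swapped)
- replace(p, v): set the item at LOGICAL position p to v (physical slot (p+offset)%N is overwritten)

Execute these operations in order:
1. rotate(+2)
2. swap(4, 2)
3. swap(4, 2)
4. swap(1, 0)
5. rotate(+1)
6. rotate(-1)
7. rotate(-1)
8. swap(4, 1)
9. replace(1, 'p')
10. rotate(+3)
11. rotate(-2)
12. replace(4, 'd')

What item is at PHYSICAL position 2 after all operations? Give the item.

Answer: p

Derivation:
After op 1 (rotate(+2)): offset=2, physical=[A,B,C,D,E], logical=[C,D,E,A,B]
After op 2 (swap(4, 2)): offset=2, physical=[A,E,C,D,B], logical=[C,D,B,A,E]
After op 3 (swap(4, 2)): offset=2, physical=[A,B,C,D,E], logical=[C,D,E,A,B]
After op 4 (swap(1, 0)): offset=2, physical=[A,B,D,C,E], logical=[D,C,E,A,B]
After op 5 (rotate(+1)): offset=3, physical=[A,B,D,C,E], logical=[C,E,A,B,D]
After op 6 (rotate(-1)): offset=2, physical=[A,B,D,C,E], logical=[D,C,E,A,B]
After op 7 (rotate(-1)): offset=1, physical=[A,B,D,C,E], logical=[B,D,C,E,A]
After op 8 (swap(4, 1)): offset=1, physical=[D,B,A,C,E], logical=[B,A,C,E,D]
After op 9 (replace(1, 'p')): offset=1, physical=[D,B,p,C,E], logical=[B,p,C,E,D]
After op 10 (rotate(+3)): offset=4, physical=[D,B,p,C,E], logical=[E,D,B,p,C]
After op 11 (rotate(-2)): offset=2, physical=[D,B,p,C,E], logical=[p,C,E,D,B]
After op 12 (replace(4, 'd')): offset=2, physical=[D,d,p,C,E], logical=[p,C,E,D,d]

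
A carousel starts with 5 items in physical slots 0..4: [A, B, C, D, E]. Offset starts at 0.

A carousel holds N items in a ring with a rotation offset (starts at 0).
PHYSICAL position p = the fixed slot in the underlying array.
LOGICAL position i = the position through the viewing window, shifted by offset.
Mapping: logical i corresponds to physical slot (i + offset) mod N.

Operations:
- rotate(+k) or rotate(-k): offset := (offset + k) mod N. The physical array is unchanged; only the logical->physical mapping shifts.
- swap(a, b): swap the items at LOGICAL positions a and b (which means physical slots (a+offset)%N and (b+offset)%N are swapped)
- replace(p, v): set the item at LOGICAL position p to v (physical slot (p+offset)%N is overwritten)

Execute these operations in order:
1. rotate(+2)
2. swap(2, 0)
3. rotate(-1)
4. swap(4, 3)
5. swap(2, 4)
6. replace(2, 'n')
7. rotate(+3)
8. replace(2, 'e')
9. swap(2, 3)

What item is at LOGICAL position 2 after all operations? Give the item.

After op 1 (rotate(+2)): offset=2, physical=[A,B,C,D,E], logical=[C,D,E,A,B]
After op 2 (swap(2, 0)): offset=2, physical=[A,B,E,D,C], logical=[E,D,C,A,B]
After op 3 (rotate(-1)): offset=1, physical=[A,B,E,D,C], logical=[B,E,D,C,A]
After op 4 (swap(4, 3)): offset=1, physical=[C,B,E,D,A], logical=[B,E,D,A,C]
After op 5 (swap(2, 4)): offset=1, physical=[D,B,E,C,A], logical=[B,E,C,A,D]
After op 6 (replace(2, 'n')): offset=1, physical=[D,B,E,n,A], logical=[B,E,n,A,D]
After op 7 (rotate(+3)): offset=4, physical=[D,B,E,n,A], logical=[A,D,B,E,n]
After op 8 (replace(2, 'e')): offset=4, physical=[D,e,E,n,A], logical=[A,D,e,E,n]
After op 9 (swap(2, 3)): offset=4, physical=[D,E,e,n,A], logical=[A,D,E,e,n]

Answer: E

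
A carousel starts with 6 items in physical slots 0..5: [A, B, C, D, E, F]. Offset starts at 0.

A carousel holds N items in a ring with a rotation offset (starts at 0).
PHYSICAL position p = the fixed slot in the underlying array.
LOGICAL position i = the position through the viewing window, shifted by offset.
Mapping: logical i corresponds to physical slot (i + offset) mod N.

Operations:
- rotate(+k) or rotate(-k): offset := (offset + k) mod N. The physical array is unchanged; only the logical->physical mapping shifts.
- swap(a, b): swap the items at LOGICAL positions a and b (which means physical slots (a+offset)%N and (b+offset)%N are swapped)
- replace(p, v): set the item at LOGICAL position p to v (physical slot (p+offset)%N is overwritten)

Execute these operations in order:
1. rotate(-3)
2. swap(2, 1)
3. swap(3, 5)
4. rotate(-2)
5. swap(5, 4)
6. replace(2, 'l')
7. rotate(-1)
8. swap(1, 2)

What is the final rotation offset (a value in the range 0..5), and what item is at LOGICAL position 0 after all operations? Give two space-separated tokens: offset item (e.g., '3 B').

After op 1 (rotate(-3)): offset=3, physical=[A,B,C,D,E,F], logical=[D,E,F,A,B,C]
After op 2 (swap(2, 1)): offset=3, physical=[A,B,C,D,F,E], logical=[D,F,E,A,B,C]
After op 3 (swap(3, 5)): offset=3, physical=[C,B,A,D,F,E], logical=[D,F,E,C,B,A]
After op 4 (rotate(-2)): offset=1, physical=[C,B,A,D,F,E], logical=[B,A,D,F,E,C]
After op 5 (swap(5, 4)): offset=1, physical=[E,B,A,D,F,C], logical=[B,A,D,F,C,E]
After op 6 (replace(2, 'l')): offset=1, physical=[E,B,A,l,F,C], logical=[B,A,l,F,C,E]
After op 7 (rotate(-1)): offset=0, physical=[E,B,A,l,F,C], logical=[E,B,A,l,F,C]
After op 8 (swap(1, 2)): offset=0, physical=[E,A,B,l,F,C], logical=[E,A,B,l,F,C]

Answer: 0 E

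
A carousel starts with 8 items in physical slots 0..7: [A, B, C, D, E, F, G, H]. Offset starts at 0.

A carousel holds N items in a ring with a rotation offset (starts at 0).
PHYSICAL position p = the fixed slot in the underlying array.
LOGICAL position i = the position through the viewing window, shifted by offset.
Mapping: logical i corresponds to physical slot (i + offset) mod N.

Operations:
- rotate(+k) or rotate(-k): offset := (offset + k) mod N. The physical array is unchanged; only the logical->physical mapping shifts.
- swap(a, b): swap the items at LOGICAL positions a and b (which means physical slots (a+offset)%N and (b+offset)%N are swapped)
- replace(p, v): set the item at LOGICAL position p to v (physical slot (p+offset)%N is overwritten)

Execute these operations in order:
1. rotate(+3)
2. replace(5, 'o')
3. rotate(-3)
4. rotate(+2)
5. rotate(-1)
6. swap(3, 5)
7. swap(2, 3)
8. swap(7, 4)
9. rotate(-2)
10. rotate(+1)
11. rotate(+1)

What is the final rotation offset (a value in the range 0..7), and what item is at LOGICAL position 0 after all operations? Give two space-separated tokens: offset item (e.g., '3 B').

Answer: 1 B

Derivation:
After op 1 (rotate(+3)): offset=3, physical=[A,B,C,D,E,F,G,H], logical=[D,E,F,G,H,A,B,C]
After op 2 (replace(5, 'o')): offset=3, physical=[o,B,C,D,E,F,G,H], logical=[D,E,F,G,H,o,B,C]
After op 3 (rotate(-3)): offset=0, physical=[o,B,C,D,E,F,G,H], logical=[o,B,C,D,E,F,G,H]
After op 4 (rotate(+2)): offset=2, physical=[o,B,C,D,E,F,G,H], logical=[C,D,E,F,G,H,o,B]
After op 5 (rotate(-1)): offset=1, physical=[o,B,C,D,E,F,G,H], logical=[B,C,D,E,F,G,H,o]
After op 6 (swap(3, 5)): offset=1, physical=[o,B,C,D,G,F,E,H], logical=[B,C,D,G,F,E,H,o]
After op 7 (swap(2, 3)): offset=1, physical=[o,B,C,G,D,F,E,H], logical=[B,C,G,D,F,E,H,o]
After op 8 (swap(7, 4)): offset=1, physical=[F,B,C,G,D,o,E,H], logical=[B,C,G,D,o,E,H,F]
After op 9 (rotate(-2)): offset=7, physical=[F,B,C,G,D,o,E,H], logical=[H,F,B,C,G,D,o,E]
After op 10 (rotate(+1)): offset=0, physical=[F,B,C,G,D,o,E,H], logical=[F,B,C,G,D,o,E,H]
After op 11 (rotate(+1)): offset=1, physical=[F,B,C,G,D,o,E,H], logical=[B,C,G,D,o,E,H,F]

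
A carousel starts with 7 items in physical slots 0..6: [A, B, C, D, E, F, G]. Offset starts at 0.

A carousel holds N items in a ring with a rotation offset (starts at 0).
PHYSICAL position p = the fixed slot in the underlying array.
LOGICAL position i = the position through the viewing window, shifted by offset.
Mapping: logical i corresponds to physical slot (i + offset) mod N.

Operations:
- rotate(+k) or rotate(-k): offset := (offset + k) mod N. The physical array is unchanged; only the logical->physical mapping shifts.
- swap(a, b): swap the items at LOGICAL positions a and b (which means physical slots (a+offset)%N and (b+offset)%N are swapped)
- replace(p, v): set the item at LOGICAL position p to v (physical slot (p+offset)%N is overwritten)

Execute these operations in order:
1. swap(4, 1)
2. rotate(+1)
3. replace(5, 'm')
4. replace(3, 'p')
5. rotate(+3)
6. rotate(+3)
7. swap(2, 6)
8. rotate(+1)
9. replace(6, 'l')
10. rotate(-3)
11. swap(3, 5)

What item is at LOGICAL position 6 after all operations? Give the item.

After op 1 (swap(4, 1)): offset=0, physical=[A,E,C,D,B,F,G], logical=[A,E,C,D,B,F,G]
After op 2 (rotate(+1)): offset=1, physical=[A,E,C,D,B,F,G], logical=[E,C,D,B,F,G,A]
After op 3 (replace(5, 'm')): offset=1, physical=[A,E,C,D,B,F,m], logical=[E,C,D,B,F,m,A]
After op 4 (replace(3, 'p')): offset=1, physical=[A,E,C,D,p,F,m], logical=[E,C,D,p,F,m,A]
After op 5 (rotate(+3)): offset=4, physical=[A,E,C,D,p,F,m], logical=[p,F,m,A,E,C,D]
After op 6 (rotate(+3)): offset=0, physical=[A,E,C,D,p,F,m], logical=[A,E,C,D,p,F,m]
After op 7 (swap(2, 6)): offset=0, physical=[A,E,m,D,p,F,C], logical=[A,E,m,D,p,F,C]
After op 8 (rotate(+1)): offset=1, physical=[A,E,m,D,p,F,C], logical=[E,m,D,p,F,C,A]
After op 9 (replace(6, 'l')): offset=1, physical=[l,E,m,D,p,F,C], logical=[E,m,D,p,F,C,l]
After op 10 (rotate(-3)): offset=5, physical=[l,E,m,D,p,F,C], logical=[F,C,l,E,m,D,p]
After op 11 (swap(3, 5)): offset=5, physical=[l,D,m,E,p,F,C], logical=[F,C,l,D,m,E,p]

Answer: p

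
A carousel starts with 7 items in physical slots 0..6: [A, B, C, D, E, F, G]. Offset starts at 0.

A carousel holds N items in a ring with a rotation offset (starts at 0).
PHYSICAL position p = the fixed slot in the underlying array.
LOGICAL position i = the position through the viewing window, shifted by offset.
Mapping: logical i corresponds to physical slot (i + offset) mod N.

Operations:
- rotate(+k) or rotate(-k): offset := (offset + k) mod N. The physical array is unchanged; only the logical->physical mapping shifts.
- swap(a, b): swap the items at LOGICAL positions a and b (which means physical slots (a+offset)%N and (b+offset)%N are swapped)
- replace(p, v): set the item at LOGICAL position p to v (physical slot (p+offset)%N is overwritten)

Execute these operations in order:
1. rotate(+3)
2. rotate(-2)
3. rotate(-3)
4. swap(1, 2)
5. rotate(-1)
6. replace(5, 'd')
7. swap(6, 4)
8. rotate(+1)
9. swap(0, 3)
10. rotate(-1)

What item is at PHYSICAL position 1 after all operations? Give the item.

Answer: F

Derivation:
After op 1 (rotate(+3)): offset=3, physical=[A,B,C,D,E,F,G], logical=[D,E,F,G,A,B,C]
After op 2 (rotate(-2)): offset=1, physical=[A,B,C,D,E,F,G], logical=[B,C,D,E,F,G,A]
After op 3 (rotate(-3)): offset=5, physical=[A,B,C,D,E,F,G], logical=[F,G,A,B,C,D,E]
After op 4 (swap(1, 2)): offset=5, physical=[G,B,C,D,E,F,A], logical=[F,A,G,B,C,D,E]
After op 5 (rotate(-1)): offset=4, physical=[G,B,C,D,E,F,A], logical=[E,F,A,G,B,C,D]
After op 6 (replace(5, 'd')): offset=4, physical=[G,B,d,D,E,F,A], logical=[E,F,A,G,B,d,D]
After op 7 (swap(6, 4)): offset=4, physical=[G,D,d,B,E,F,A], logical=[E,F,A,G,D,d,B]
After op 8 (rotate(+1)): offset=5, physical=[G,D,d,B,E,F,A], logical=[F,A,G,D,d,B,E]
After op 9 (swap(0, 3)): offset=5, physical=[G,F,d,B,E,D,A], logical=[D,A,G,F,d,B,E]
After op 10 (rotate(-1)): offset=4, physical=[G,F,d,B,E,D,A], logical=[E,D,A,G,F,d,B]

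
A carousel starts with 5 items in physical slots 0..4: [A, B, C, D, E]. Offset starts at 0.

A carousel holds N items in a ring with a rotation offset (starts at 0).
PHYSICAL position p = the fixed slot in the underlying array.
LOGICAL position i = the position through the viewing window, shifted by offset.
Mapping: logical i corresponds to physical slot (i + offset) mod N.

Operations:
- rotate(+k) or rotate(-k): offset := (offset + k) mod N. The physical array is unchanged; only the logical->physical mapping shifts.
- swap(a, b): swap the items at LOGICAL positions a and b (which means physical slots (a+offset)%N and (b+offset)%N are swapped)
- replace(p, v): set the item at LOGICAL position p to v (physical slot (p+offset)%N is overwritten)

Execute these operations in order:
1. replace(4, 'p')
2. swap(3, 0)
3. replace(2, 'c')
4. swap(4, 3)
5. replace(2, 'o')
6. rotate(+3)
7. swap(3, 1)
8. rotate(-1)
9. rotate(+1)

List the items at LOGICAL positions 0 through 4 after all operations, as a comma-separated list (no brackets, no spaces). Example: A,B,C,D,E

Answer: p,B,D,A,o

Derivation:
After op 1 (replace(4, 'p')): offset=0, physical=[A,B,C,D,p], logical=[A,B,C,D,p]
After op 2 (swap(3, 0)): offset=0, physical=[D,B,C,A,p], logical=[D,B,C,A,p]
After op 3 (replace(2, 'c')): offset=0, physical=[D,B,c,A,p], logical=[D,B,c,A,p]
After op 4 (swap(4, 3)): offset=0, physical=[D,B,c,p,A], logical=[D,B,c,p,A]
After op 5 (replace(2, 'o')): offset=0, physical=[D,B,o,p,A], logical=[D,B,o,p,A]
After op 6 (rotate(+3)): offset=3, physical=[D,B,o,p,A], logical=[p,A,D,B,o]
After op 7 (swap(3, 1)): offset=3, physical=[D,A,o,p,B], logical=[p,B,D,A,o]
After op 8 (rotate(-1)): offset=2, physical=[D,A,o,p,B], logical=[o,p,B,D,A]
After op 9 (rotate(+1)): offset=3, physical=[D,A,o,p,B], logical=[p,B,D,A,o]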